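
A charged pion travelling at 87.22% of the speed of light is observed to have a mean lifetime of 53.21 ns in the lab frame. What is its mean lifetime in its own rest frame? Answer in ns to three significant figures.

τ₀ = 26.0 ns

β = 0.8722; γ = 1/√(1 − 0.8722²) = 1/√0.2393 = 2.044
The lab-frame lifetime is the dilated interval; the proper lifetime is τ₀ = Δt/γ = 53.21/2.044 ns.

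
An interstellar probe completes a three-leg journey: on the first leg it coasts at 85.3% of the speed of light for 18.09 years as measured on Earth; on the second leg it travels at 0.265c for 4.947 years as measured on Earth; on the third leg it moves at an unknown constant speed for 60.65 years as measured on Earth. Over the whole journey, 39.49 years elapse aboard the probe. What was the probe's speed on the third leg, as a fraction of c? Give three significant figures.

β = 0.909

Leg 1: β = 0.853; γ = 1/√(1 − 0.853²) = 1/√0.2724 = 1.916; τ_1 = 18.09/1.916 = 9.441 years.
Leg 2: γ = 1/√(1 − 0.265²) = 1/√0.9298 = 1.037; τ_2 = 4.947/1.037 = 4.770 years.
Leg 3: speed unknown; τ_3 = 60.65/γ_3.
Total proper time: 9.441 + 4.770 + τ_3 = 39.49, so τ_3 = 39.49 − 14.21 = 25.28 years.
γ_3 = 60.65/25.28 = 2.399; β = √(1 − 1/γ²) = √0.8263.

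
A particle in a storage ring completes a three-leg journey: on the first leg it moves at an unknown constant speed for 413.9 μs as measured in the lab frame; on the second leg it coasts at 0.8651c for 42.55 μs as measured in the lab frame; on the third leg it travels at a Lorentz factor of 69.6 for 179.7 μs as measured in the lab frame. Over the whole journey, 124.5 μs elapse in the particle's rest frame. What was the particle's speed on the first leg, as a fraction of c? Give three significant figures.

Leg 1: speed unknown; τ_1 = 413.9/γ_1.
Leg 2: γ = 1/√(1 − 0.8651²) = 1/√0.2516 = 1.994; τ_2 = 42.55/1.994 = 21.34 μs.
Leg 3: γ = 69.6; τ_3 = 179.7/69.60 = 2.582 μs.
Total proper time: τ_1 + 21.34 + 2.582 = 124.5, so τ_1 = 124.5 − 23.92 = 100.6 μs.
γ_1 = 413.9/100.6 = 4.115; β = √(1 − 1/γ²) = √0.9410.

β = 0.970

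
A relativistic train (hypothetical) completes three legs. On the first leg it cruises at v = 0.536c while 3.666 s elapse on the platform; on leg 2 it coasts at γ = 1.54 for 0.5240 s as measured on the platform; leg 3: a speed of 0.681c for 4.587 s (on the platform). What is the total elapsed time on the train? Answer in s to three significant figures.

τ = 6.79 s

Leg 1: γ = 1/√(1 − 0.536²) = 1/√0.7127 = 1.185; τ_1 = 3.666/1.185 = 3.095 s.
Leg 2: γ = 1.54; τ_2 = 0.5240/1.540 = 0.3403 s.
Leg 3: γ = 1/√(1 − 0.681²) = 1/√0.5362 = 1.366; τ_3 = 4.587/1.366 = 3.359 s.
Total: 3.095 + 0.3403 + 3.359 s.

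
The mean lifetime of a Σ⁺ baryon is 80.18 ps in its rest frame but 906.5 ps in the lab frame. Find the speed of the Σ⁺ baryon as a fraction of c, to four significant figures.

v = 0.9961c

γ = Δt/τ₀ = 906.5/80.18 = 11.31
β = √(1 − 1/γ²) = √(1 − 0.007823) = √0.9922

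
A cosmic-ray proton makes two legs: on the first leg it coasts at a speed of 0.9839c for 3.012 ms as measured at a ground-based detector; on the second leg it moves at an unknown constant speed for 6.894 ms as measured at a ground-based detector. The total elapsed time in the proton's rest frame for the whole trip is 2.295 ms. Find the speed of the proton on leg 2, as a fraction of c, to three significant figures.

Leg 1: γ = 1/√(1 − 0.9839²) = 1/√0.03194 = 5.595; τ_1 = 3.012/5.595 = 0.5383 ms.
Leg 2: speed unknown; τ_2 = 6.894/γ_2.
Total proper time: 0.5383 + τ_2 = 2.295, so τ_2 = 2.295 − 0.5383 = 1.757 ms.
γ_2 = 6.894/1.757 = 3.924; β = √(1 − 1/γ²) = √0.9351.

β = 0.967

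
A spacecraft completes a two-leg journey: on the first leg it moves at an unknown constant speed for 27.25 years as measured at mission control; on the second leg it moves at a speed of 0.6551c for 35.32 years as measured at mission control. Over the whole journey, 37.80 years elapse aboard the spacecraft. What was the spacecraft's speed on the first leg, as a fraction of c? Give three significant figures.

Leg 1: speed unknown; τ_1 = 27.25/γ_1.
Leg 2: γ = 1/√(1 − 0.6551²) = 1/√0.5708 = 1.324; τ_2 = 35.32/1.324 = 26.69 years.
Total proper time: τ_1 + 26.69 = 37.80, so τ_1 = 37.80 − 26.69 = 11.11 years.
γ_1 = 27.25/11.11 = 2.452; β = √(1 − 1/γ²) = √0.8336.

β = 0.913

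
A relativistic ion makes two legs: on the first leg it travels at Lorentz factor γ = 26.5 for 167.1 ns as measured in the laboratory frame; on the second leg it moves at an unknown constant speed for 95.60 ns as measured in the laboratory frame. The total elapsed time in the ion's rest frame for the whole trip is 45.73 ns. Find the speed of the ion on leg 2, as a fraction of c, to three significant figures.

Leg 1: γ = 26.5; τ_1 = 167.1/26.50 = 6.306 ns.
Leg 2: speed unknown; τ_2 = 95.60/γ_2.
Total proper time: 6.306 + τ_2 = 45.73, so τ_2 = 45.73 − 6.306 = 39.42 ns.
γ_2 = 95.60/39.42 = 2.425; β = √(1 − 1/γ²) = √0.8299.

β = 0.911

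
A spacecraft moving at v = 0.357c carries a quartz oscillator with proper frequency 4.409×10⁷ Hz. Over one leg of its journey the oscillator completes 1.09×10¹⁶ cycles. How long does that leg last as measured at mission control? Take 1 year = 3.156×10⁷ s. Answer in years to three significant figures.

Δt = 8.39 years

γ = 1/√(1 − 0.357²) = 1/√0.8726 = 1.071
Proper time for N cycles: τ = N/f = 1.09×10¹⁶/(4.409×10⁷) = 2.472×10⁸ s = 7.833 years.
Lab-frame duration Δt = γτ = 1.071 × 7.833 = 8.386 years.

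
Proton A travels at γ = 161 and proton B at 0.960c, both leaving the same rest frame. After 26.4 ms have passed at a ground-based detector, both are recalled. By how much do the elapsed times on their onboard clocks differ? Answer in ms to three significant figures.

A: γ = 161; τ_A = 26.4/161.0 = 0.1640 ms.
B: γ = 1/√(1 − 0.960²) = 25/7 ≈ 3.571; τ_B = 26.4/3.571 = 7.392 ms.

|τ_A − τ_B| = 7.23 ms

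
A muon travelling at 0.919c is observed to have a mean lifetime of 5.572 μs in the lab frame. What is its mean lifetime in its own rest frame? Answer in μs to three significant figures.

γ = 1/√(1 − 0.919²) = 1/√0.1554 = 2.536
The lab-frame lifetime is the dilated interval; the proper lifetime is τ₀ = Δt/γ = 5.572/2.536 μs.

τ₀ = 2.20 μs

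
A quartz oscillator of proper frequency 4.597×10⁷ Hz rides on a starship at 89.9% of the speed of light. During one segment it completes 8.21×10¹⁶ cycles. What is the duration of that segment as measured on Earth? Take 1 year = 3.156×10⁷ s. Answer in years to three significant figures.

Δt = 129 years

β = 0.899; γ = 1/√(1 − 0.899²) = 1/√0.1918 = 2.283
Proper time for N cycles: τ = N/f = 8.21×10¹⁶/(4.597×10⁷) = 1.786×10⁹ s = 56.59 years.
Lab-frame duration Δt = γτ = 2.283 × 56.59 = 129.2 years.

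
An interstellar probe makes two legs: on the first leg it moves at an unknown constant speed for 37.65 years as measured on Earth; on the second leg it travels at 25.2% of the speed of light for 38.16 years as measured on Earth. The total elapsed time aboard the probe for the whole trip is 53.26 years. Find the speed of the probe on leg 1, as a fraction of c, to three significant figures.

Leg 1: speed unknown; τ_1 = 37.65/γ_1.
Leg 2: β = 0.252; γ = 1/√(1 − 0.252²) = 1/√0.9365 = 1.033; τ_2 = 38.16/1.033 = 36.93 years.
Total proper time: τ_1 + 36.93 = 53.26, so τ_1 = 53.26 − 36.93 = 16.33 years.
γ_1 = 37.65/16.33 = 2.305; β = √(1 − 1/γ²) = √0.8118.

β = 0.901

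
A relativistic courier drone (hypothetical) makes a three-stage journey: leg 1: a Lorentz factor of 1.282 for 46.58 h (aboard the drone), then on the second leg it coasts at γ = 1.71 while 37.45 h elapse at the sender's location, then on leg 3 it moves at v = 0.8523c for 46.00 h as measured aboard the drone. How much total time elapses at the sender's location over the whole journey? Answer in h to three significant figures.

Leg 1: γ = 1.282; Δt_1 = 1.282 × 46.58 = 59.72 h.
Leg 2: 37.45 h is already measured at the sender's location.
Leg 3: γ = 1/√(1 − 0.8523²) = 1/√0.2736 = 1.912; Δt_3 = 1.912 × 46.00 = 87.95 h.
Total: 59.72 + 37.45 + 87.95 h.

Δt = 185 h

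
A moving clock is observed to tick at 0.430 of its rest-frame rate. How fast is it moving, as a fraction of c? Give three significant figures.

Rate ratio = 1/γ, so γ = 1/0.430 = 2.326.
β = √(1 − 1/γ²) = √(1 − 0.430²) = √0.8151

β = 0.903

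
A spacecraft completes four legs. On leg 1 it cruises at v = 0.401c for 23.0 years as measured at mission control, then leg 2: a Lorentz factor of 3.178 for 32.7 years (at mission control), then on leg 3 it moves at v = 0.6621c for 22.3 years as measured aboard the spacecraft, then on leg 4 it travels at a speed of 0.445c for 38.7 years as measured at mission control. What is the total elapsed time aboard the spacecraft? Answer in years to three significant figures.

Leg 1: γ = 1/√(1 − 0.401²) = 1/√0.8392 = 1.092; τ_1 = 23.0/1.092 = 21.07 years.
Leg 2: γ = 3.178; τ_2 = 32.7/3.178 = 10.29 years.
Leg 3: 22.3 years is already measured aboard the spacecraft.
Leg 4: γ = 1/√(1 − 0.445²) = 1/√0.8020 = 1.117; τ_4 = 38.7/1.117 = 34.66 years.
Total: 21.07 + 10.29 + 22.30 + 34.66 years.

τ = 88.3 years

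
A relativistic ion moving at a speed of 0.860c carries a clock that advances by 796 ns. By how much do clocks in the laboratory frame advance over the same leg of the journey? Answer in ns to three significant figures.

γ = 1/√(1 − 0.860²) = 1/√0.2604 = 1.960
The interval measured in the ion's rest frame is the proper time (both events occur at the same place in that frame); the lab-frame interval is Δt = γτ = 1.960 × 796 ns.

Δt = 1560 ns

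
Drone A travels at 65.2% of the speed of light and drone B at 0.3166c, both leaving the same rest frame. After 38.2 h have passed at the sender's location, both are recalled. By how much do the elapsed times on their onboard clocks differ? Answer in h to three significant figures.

|τ_A − τ_B| = 7.27 h

A: β = 0.652; γ = 1/√(1 − 0.652²) = 1/√0.5749 = 1.319; τ_A = 38.2/1.319 = 28.96 h.
B: γ = 1/√(1 − 0.3166²) = 1/√0.8998 = 1.054; τ_B = 38.2/1.054 = 36.23 h.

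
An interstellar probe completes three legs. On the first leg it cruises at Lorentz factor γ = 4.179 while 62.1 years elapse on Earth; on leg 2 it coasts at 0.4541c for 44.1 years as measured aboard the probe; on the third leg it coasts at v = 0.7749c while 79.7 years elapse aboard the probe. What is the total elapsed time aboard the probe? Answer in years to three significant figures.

τ = 139 years

Leg 1: γ = 4.179; τ_1 = 62.1/4.179 = 14.86 years.
Leg 2: 44.1 years is already measured aboard the probe.
Leg 3: 79.7 years is already measured aboard the probe.
Total: 14.86 + 44.10 + 79.70 years.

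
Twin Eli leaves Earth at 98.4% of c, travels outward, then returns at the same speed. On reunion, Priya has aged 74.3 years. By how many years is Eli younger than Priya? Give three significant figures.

β = 0.984; γ = 1/√(1 − 0.984²) = 1/√0.03174 = 5.613
Eli's elapsed proper time: τ = 74.3/5.613 = 13.24 years.
Age gap = Δt − τ = 74.3 − 13.24 years.

Δt − τ = 61.1 years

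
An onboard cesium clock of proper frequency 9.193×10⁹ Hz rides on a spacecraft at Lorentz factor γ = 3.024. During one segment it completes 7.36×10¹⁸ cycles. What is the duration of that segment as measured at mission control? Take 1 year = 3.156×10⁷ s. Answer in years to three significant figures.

Δt = 76.7 years

γ = 3.024
Proper time for N cycles: τ = N/f = 7.36×10¹⁸/(9.193×10⁹) = 8.006×10⁸ s = 25.37 years.
Lab-frame duration Δt = γτ = 3.024 × 25.37 = 76.71 years.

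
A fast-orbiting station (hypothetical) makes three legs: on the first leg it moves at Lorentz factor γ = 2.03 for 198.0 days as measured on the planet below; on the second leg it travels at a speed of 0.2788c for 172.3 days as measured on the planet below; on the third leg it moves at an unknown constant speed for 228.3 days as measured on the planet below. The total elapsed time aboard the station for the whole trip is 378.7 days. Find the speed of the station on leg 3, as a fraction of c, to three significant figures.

β = 0.862

Leg 1: γ = 2.03; τ_1 = 198.0/2.030 = 97.54 days.
Leg 2: γ = 1/√(1 − 0.2788²) = 1/√0.9223 = 1.041; τ_2 = 172.3/1.041 = 165.5 days.
Leg 3: speed unknown; τ_3 = 228.3/γ_3.
Total proper time: 97.54 + 165.5 + τ_3 = 378.7, so τ_3 = 378.7 − 263.0 = 115.7 days.
γ_3 = 228.3/115.7 = 1.973; β = √(1 − 1/γ²) = √0.7432.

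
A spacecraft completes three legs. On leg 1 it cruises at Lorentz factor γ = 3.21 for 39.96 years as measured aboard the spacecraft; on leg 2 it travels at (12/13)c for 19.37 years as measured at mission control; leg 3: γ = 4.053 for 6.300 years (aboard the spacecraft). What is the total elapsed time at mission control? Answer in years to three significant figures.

Δt = 173 years

Leg 1: γ = 3.21; Δt_1 = 3.210 × 39.96 = 128.3 years.
Leg 2: 19.37 years is already measured at mission control.
Leg 3: γ = 4.053; Δt_3 = 4.053 × 6.300 = 25.53 years.
Total: 128.3 + 19.37 + 25.53 years.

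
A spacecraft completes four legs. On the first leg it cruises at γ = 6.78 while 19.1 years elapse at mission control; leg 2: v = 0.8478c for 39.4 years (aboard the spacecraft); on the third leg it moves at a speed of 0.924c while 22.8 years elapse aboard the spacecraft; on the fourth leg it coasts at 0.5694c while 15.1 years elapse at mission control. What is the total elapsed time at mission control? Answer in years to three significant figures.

Δt = 168 years

Leg 1: 19.1 years is already measured at mission control.
Leg 2: γ = 1/√(1 − 0.8478²) = 1/√0.2812 = 1.886; Δt_2 = 1.886 × 39.4 = 74.30 years.
Leg 3: γ = 1/√(1 − 0.924²) = 1/√0.1462 = 2.615; Δt_3 = 2.615 × 22.8 = 59.62 years.
Leg 4: 15.1 years is already measured at mission control.
Total: 19.10 + 74.30 + 59.62 + 15.10 years.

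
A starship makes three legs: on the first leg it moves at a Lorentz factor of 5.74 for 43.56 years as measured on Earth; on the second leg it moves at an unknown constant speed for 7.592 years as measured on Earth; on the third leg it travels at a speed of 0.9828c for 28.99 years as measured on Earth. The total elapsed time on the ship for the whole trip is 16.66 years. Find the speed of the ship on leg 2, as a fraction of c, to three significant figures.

β = 0.872

Leg 1: γ = 5.74; τ_1 = 43.56/5.740 = 7.589 years.
Leg 2: speed unknown; τ_2 = 7.592/γ_2.
Leg 3: γ = 1/√(1 − 0.9828²) = 1/√0.03410 = 5.415; τ_3 = 28.99/5.415 = 5.354 years.
Total proper time: 7.589 + τ_2 + 5.354 = 16.66, so τ_2 = 16.66 − 12.94 = 3.717 years.
γ_2 = 7.592/3.717 = 2.042; β = √(1 − 1/γ²) = √0.7602.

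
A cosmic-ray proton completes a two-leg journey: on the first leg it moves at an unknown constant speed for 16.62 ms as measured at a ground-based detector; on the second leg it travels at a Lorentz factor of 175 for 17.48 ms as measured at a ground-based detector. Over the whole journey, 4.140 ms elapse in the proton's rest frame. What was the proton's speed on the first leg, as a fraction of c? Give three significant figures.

β = 0.970

Leg 1: speed unknown; τ_1 = 16.62/γ_1.
Leg 2: γ = 175; τ_2 = 17.48/175.0 = 0.09989 ms.
Total proper time: τ_1 + 0.09989 = 4.140, so τ_1 = 4.140 − 0.09989 = 4.040 ms.
γ_1 = 16.62/4.040 = 4.114; β = √(1 − 1/γ²) = √0.9409.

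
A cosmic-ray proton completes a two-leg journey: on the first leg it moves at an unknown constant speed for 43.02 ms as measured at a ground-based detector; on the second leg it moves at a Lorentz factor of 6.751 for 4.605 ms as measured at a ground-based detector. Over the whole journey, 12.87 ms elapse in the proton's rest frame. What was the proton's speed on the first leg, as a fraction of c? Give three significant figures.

β = 0.959

Leg 1: speed unknown; τ_1 = 43.02/γ_1.
Leg 2: γ = 6.751; τ_2 = 4.605/6.751 = 0.6821 ms.
Total proper time: τ_1 + 0.6821 = 12.87, so τ_1 = 12.87 − 0.6821 = 12.19 ms.
γ_1 = 43.02/12.19 = 3.530; β = √(1 − 1/γ²) = √0.9197.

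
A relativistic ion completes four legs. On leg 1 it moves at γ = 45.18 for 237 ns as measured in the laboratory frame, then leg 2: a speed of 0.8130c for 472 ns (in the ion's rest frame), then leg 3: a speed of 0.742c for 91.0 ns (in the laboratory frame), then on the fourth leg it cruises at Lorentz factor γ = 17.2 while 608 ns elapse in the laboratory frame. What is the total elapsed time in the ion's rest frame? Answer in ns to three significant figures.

τ = 574 ns

Leg 1: γ = 45.18; τ_1 = 237/45.18 = 5.246 ns.
Leg 2: 472 ns is already measured in the ion's rest frame.
Leg 3: γ = 1/√(1 − 0.742²) = 1/√0.4494 = 1.492; τ_3 = 91.0/1.492 = 61.01 ns.
Leg 4: γ = 17.2; τ_4 = 608/17.20 = 35.35 ns.
Total: 5.246 + 472.0 + 61.01 + 35.35 ns.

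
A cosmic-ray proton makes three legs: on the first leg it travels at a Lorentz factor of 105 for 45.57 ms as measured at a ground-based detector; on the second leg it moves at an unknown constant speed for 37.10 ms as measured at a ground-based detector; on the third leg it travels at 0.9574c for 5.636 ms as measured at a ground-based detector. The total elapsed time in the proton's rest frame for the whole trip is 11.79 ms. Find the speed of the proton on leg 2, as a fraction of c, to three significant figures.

β = 0.965

Leg 1: γ = 105; τ_1 = 45.57/105.0 = 0.4340 ms.
Leg 2: speed unknown; τ_2 = 37.10/γ_2.
Leg 3: γ = 1/√(1 − 0.9574²) = 1/√0.08339 = 3.463; τ_3 = 5.636/3.463 = 1.627 ms.
Total proper time: 0.4340 + τ_2 + 1.627 = 11.79, so τ_2 = 11.79 − 2.061 = 9.729 ms.
γ_2 = 37.10/9.729 = 3.814; β = √(1 − 1/γ²) = √0.9312.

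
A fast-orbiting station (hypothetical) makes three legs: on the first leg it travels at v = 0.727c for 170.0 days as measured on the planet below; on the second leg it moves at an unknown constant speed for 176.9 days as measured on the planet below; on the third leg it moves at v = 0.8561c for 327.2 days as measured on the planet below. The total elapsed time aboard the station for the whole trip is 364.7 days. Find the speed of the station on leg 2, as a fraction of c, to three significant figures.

Leg 1: γ = 1/√(1 − 0.727²) = 1/√0.4715 = 1.456; τ_1 = 170.0/1.456 = 116.7 days.
Leg 2: speed unknown; τ_2 = 176.9/γ_2.
Leg 3: γ = 1/√(1 − 0.8561²) = 1/√0.2671 = 1.935; τ_3 = 327.2/1.935 = 169.1 days.
Total proper time: 116.7 + τ_2 + 169.1 = 364.7, so τ_2 = 364.7 − 285.8 = 78.87 days.
γ_2 = 176.9/78.87 = 2.243; β = √(1 − 1/γ²) = √0.8012.

β = 0.895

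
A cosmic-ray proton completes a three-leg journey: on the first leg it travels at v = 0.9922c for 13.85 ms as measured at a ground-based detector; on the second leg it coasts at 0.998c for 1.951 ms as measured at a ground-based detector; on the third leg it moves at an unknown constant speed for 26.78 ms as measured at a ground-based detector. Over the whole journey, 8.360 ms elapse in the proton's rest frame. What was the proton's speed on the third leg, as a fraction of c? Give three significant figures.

β = 0.970

Leg 1: γ = 1/√(1 − 0.9922²) = 1/√0.01554 = 8.022; τ_1 = 13.85/8.022 = 1.726 ms.
Leg 2: γ = 1/√(1 − 0.998²) = 1/√0.003996 = 15.82; τ_2 = 1.951/15.82 = 0.1233 ms.
Leg 3: speed unknown; τ_3 = 26.78/γ_3.
Total proper time: 1.726 + 0.1233 + τ_3 = 8.360, so τ_3 = 8.360 − 1.850 = 6.510 ms.
γ_3 = 26.78/6.510 = 4.114; β = √(1 − 1/γ²) = √0.9409.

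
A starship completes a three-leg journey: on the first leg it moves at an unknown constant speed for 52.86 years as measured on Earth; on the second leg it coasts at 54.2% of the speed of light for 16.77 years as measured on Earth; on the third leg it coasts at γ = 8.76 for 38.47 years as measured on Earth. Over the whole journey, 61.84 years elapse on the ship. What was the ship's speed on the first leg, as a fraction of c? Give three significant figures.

Leg 1: speed unknown; τ_1 = 52.86/γ_1.
Leg 2: β = 0.542; γ = 1/√(1 − 0.542²) = 1/√0.7062 = 1.190; τ_2 = 16.77/1.190 = 14.09 years.
Leg 3: γ = 8.76; τ_3 = 38.47/8.760 = 4.392 years.
Total proper time: τ_1 + 14.09 + 4.392 = 61.84, so τ_1 = 61.84 − 18.48 = 43.36 years.
γ_1 = 52.86/43.36 = 1.219; β = √(1 − 1/γ²) = √0.3273.

β = 0.572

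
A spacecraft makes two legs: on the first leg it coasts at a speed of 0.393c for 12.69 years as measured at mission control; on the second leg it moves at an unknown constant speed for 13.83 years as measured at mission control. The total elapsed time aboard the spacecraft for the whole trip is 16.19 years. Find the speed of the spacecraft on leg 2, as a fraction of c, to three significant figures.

β = 0.945

Leg 1: γ = 1/√(1 − 0.393²) = 1/√0.8456 = 1.088; τ_1 = 12.69/1.088 = 11.67 years.
Leg 2: speed unknown; τ_2 = 13.83/γ_2.
Total proper time: 11.67 + τ_2 = 16.19, so τ_2 = 16.19 − 11.67 = 4.521 years.
γ_2 = 13.83/4.521 = 3.059; β = √(1 − 1/γ²) = √0.8931.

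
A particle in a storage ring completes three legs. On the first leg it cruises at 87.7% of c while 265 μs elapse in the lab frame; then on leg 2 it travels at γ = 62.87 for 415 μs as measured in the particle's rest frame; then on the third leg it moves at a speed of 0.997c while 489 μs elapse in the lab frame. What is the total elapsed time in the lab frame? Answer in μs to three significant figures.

Leg 1: 265 μs is already measured in the lab frame.
Leg 2: γ = 62.87; Δt_2 = 62.87 × 415 = 2.609×10⁴ μs.
Leg 3: 489 μs is already measured in the lab frame.
Total: 265.0 + 2.609×10⁴ + 489.0 μs.

Δt = 2.68×10⁴ μs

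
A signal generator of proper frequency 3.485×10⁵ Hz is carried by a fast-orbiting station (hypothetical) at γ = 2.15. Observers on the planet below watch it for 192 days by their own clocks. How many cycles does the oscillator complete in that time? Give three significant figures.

N = 2.69×10¹²

γ = 2.15
During 192 days of lab time, the oscillator's proper time advances by τ = Δt/γ = 192/2.150 = 89.30 days = 7.716×10⁶ s.
N = f × τ = 3.485×10⁵ × 7.716×10⁶ = 2.689×10¹².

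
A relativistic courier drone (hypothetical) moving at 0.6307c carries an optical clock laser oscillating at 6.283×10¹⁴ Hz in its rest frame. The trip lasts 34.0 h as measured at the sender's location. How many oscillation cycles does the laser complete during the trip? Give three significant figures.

N = 5.97×10¹⁹

γ = 1/√(1 − 0.6307²) = 1/√0.6022 = 1.289
The oscillator's own cycle count is N = f × τ where τ is the proper time aboard the drone. τ = Δt/γ = 34.0/1.289 = 26.38 h = 9.499×10⁴ s.
N = 6.283×10¹⁴ × 9.499×10⁴ = 5.968×10¹⁹.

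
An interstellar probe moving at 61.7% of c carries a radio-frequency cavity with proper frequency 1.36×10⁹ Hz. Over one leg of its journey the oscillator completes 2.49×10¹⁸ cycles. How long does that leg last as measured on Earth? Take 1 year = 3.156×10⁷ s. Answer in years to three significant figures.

β = 0.617; γ = 1/√(1 − 0.617²) = 1/√0.6193 = 1.271
Proper time for N cycles: τ = N/f = 2.49×10¹⁸/(1.36×10⁹) = 1.831×10⁹ s = 58.01 years.
Lab-frame duration Δt = γτ = 1.271 × 58.01 = 73.72 years.

Δt = 73.7 years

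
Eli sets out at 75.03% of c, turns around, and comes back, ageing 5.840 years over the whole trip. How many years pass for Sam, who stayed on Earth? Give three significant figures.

β = 0.7503; γ = 1/√(1 − 0.7503²) = 1/√0.4370 = 1.513
Earth-frame duration is the dilated interval: Δt = γτ = 1.513 × 5.840 years.

Δt = 8.83 years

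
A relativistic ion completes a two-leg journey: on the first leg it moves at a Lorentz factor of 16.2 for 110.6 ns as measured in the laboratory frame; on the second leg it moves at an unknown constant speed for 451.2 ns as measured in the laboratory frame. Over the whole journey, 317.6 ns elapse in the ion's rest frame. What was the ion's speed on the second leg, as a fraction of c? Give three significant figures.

Leg 1: γ = 16.2; τ_1 = 110.6/16.20 = 6.827 ns.
Leg 2: speed unknown; τ_2 = 451.2/γ_2.
Total proper time: 6.827 + τ_2 = 317.6, so τ_2 = 317.6 − 6.827 = 310.8 ns.
γ_2 = 451.2/310.8 = 1.452; β = √(1 − 1/γ²) = √0.5256.

β = 0.725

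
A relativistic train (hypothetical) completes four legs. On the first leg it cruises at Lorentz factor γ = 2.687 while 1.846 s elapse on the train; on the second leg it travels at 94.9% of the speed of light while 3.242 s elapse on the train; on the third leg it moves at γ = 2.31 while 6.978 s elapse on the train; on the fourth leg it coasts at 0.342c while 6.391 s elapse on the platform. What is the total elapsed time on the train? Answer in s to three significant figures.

Leg 1: 1.846 s is already measured on the train.
Leg 2: 3.242 s is already measured on the train.
Leg 3: 6.978 s is already measured on the train.
Leg 4: γ = 1/√(1 − 0.342²) = 1/√0.8830 = 1.064; τ_4 = 6.391/1.064 = 6.006 s.
Total: 1.846 + 3.242 + 6.978 + 6.006 s.

τ = 18.1 s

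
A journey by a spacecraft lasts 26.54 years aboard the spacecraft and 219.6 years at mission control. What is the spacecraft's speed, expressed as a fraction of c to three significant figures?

The proper time is measured aboard the spacecraft (both events occur at the spacecraft's location); Δt is measured at mission control. γ = Δt/τ = 219.6/26.54 = 8.274.
β = √(1 − 1/γ²) = √(1 − 0.01461) = √0.9854

β = 0.993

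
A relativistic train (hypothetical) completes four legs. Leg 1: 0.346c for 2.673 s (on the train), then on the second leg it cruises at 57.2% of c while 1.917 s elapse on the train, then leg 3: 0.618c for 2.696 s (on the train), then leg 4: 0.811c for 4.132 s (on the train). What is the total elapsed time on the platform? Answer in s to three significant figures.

Δt = 15.7 s

Leg 1: γ = 1/√(1 − 0.346²) = 1/√0.8803 = 1.066; Δt_1 = 1.066 × 2.673 = 2.849 s.
Leg 2: β = 0.572; γ = 1/√(1 − 0.572²) = 1/√0.6728 = 1.219; Δt_2 = 1.219 × 1.917 = 2.337 s.
Leg 3: γ = 1/√(1 − 0.618²) = 1/√0.6181 = 1.272; Δt_3 = 1.272 × 2.696 = 3.429 s.
Leg 4: γ = 1/√(1 − 0.811²) = 1/√0.3423 = 1.709; Δt_4 = 1.709 × 4.132 = 7.063 s.
Total: 2.849 + 2.337 + 3.429 + 7.063 s.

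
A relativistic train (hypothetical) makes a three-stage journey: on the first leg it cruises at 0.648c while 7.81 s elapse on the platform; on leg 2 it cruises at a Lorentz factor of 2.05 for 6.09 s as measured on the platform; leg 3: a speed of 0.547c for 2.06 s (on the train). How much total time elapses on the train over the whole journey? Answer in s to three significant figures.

Leg 1: γ = 1/√(1 − 0.648²) = 1/√0.5801 = 1.313; τ_1 = 7.81/1.313 = 5.948 s.
Leg 2: γ = 2.05; τ_2 = 6.09/2.050 = 2.971 s.
Leg 3: 2.06 s is already measured on the train.
Total: 5.948 + 2.971 + 2.060 s.

τ = 11.0 s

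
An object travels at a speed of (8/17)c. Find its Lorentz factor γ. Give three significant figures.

γ = 1/√(1 − (8/17)²) = 17/15 ≈ 1.133

γ = 1.13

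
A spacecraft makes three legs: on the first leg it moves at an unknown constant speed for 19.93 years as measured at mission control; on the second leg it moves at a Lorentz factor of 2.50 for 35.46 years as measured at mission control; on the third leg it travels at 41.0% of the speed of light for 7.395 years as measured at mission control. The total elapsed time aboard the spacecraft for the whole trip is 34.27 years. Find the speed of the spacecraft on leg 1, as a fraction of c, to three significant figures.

β = 0.743

Leg 1: speed unknown; τ_1 = 19.93/γ_1.
Leg 2: γ = 2.50; τ_2 = 35.46/2.500 = 14.18 years.
Leg 3: β = 0.410; γ = 1/√(1 − 0.410²) = 1/√0.8319 = 1.096; τ_3 = 7.395/1.096 = 6.745 years.
Total proper time: τ_1 + 14.18 + 6.745 = 34.27, so τ_1 = 34.27 − 20.93 = 13.34 years.
γ_1 = 19.93/13.34 = 1.494; β = √(1 − 1/γ²) = √0.5519.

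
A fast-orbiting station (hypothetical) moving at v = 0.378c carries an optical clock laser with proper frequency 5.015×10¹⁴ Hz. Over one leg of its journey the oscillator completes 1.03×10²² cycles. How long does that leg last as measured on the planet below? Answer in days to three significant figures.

Δt = 257 days

γ = 1/√(1 − 0.378²) = 1/√0.8571 = 1.080
Proper time for N cycles: τ = N/f = 1.03×10²²/(5.015×10¹⁴) = 2.054×10⁷ s = 237.7 days.
Lab-frame duration Δt = γτ = 1.080 × 237.7 = 256.8 days.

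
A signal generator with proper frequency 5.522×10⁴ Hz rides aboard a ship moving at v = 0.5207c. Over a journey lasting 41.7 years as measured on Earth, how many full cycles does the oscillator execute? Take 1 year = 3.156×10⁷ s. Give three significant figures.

N = 6.20×10¹³

γ = 1/√(1 − 0.5207²) = 1/√0.7289 = 1.171
The oscillator's own cycle count is N = f × τ where τ is the proper time on the ship. τ = Δt/γ = 41.7/1.171 = 35.60 years = 1.124×10⁹ s.
N = 5.522×10⁴ × 1.124×10⁹ = 6.204×10¹³.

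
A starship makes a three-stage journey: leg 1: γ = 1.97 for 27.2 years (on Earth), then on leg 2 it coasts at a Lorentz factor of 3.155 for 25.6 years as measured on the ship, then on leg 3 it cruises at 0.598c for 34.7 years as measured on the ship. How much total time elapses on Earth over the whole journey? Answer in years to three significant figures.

Δt = 151 years

Leg 1: 27.2 years is already measured on Earth.
Leg 2: γ = 3.155; Δt_2 = 3.155 × 25.6 = 80.77 years.
Leg 3: γ = 1/√(1 − 0.598²) = 1/√0.6424 = 1.248; Δt_3 = 1.248 × 34.7 = 43.29 years.
Total: 27.20 + 80.77 + 43.29 years.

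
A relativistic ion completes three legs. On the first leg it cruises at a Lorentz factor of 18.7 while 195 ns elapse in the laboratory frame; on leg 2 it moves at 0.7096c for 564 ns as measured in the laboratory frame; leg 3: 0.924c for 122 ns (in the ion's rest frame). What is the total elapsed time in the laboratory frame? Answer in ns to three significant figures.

Δt = 1080 ns

Leg 1: 195 ns is already measured in the laboratory frame.
Leg 2: 564 ns is already measured in the laboratory frame.
Leg 3: γ = 1/√(1 − 0.924²) = 1/√0.1462 = 2.615; Δt_3 = 2.615 × 122 = 319.0 ns.
Total: 195.0 + 564.0 + 319.0 ns.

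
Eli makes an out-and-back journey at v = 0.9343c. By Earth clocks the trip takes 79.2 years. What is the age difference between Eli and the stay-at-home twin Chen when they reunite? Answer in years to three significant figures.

Δt − τ = 51.0 years

γ = 1/√(1 − 0.9343²) = 1/√0.1271 = 2.805
Eli's elapsed proper time: τ = 79.2/2.805 = 28.23 years.
Age gap = Δt − τ = 79.2 − 28.23 years.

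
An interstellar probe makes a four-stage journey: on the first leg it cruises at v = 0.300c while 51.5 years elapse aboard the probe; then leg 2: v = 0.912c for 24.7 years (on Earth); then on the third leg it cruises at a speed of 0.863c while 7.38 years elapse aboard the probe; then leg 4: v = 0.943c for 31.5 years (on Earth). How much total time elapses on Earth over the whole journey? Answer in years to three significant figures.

Δt = 125 years

Leg 1: γ = 1/√(1 − 0.300²) = 1/√0.9100 = 1.048; Δt_1 = 1.048 × 51.5 = 53.99 years.
Leg 2: 24.7 years is already measured on Earth.
Leg 3: γ = 1/√(1 − 0.863²) = 1/√0.2552 = 1.979; Δt_3 = 1.979 × 7.38 = 14.61 years.
Leg 4: 31.5 years is already measured on Earth.
Total: 53.99 + 24.70 + 14.61 + 31.50 years.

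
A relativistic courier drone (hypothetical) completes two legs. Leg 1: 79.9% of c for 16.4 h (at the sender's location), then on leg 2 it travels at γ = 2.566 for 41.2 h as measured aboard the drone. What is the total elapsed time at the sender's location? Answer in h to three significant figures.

Leg 1: 16.4 h is already measured at the sender's location.
Leg 2: γ = 2.566; Δt_2 = 2.566 × 41.2 = 105.7 h.
Total: 16.40 + 105.7 h.

Δt = 122 h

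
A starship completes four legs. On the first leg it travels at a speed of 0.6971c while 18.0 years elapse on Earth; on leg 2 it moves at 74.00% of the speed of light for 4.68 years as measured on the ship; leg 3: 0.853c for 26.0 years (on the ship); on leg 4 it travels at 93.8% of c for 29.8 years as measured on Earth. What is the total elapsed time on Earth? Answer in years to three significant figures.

Leg 1: 18.0 years is already measured on Earth.
Leg 2: β = 0.7400; γ = 1/√(1 − 0.7400²) = 1/√0.4524 = 1.487; Δt_2 = 1.487 × 4.68 = 6.958 years.
Leg 3: γ = 1/√(1 − 0.853²) = 1/√0.2724 = 1.916; Δt_3 = 1.916 × 26.0 = 49.82 years.
Leg 4: 29.8 years is already measured on Earth.
Total: 18.00 + 6.958 + 49.82 + 29.80 years.

Δt = 105 years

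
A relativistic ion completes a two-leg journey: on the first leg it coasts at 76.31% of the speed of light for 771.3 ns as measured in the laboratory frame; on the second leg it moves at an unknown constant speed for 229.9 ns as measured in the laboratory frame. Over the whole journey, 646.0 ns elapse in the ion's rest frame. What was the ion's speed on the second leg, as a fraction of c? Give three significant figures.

β = 0.767

Leg 1: β = 0.7631; γ = 1/√(1 − 0.7631²) = 1/√0.4177 = 1.547; τ_1 = 771.3/1.547 = 498.5 ns.
Leg 2: speed unknown; τ_2 = 229.9/γ_2.
Total proper time: 498.5 + τ_2 = 646.0, so τ_2 = 646.0 − 498.5 = 147.5 ns.
γ_2 = 229.9/147.5 = 1.558; β = √(1 − 1/γ²) = √0.5882.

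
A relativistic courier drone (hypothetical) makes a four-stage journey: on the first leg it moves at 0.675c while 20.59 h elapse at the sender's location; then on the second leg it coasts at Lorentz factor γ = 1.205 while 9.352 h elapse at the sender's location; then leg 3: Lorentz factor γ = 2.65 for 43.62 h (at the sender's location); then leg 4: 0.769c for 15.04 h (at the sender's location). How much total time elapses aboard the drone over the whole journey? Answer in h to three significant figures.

Leg 1: γ = 1/√(1 − 0.675²) = 1/√0.5444 = 1.355; τ_1 = 20.59/1.355 = 15.19 h.
Leg 2: γ = 1.205; τ_2 = 9.352/1.205 = 7.761 h.
Leg 3: γ = 2.65; τ_3 = 43.62/2.650 = 16.46 h.
Leg 4: γ = 1/√(1 − 0.769²) = 1/√0.4086 = 1.564; τ_4 = 15.04/1.564 = 9.614 h.
Total: 15.19 + 7.761 + 16.46 + 9.614 h.

τ = 49.0 h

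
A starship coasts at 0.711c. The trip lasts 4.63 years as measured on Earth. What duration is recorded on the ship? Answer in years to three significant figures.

τ = 3.26 years

γ = 1/√(1 − 0.711²) = 1/√0.4945 = 1.422
The interval measured on Earth is the dilated one; the clock on the ship measures the proper time τ = Δt/γ = 4.63/1.422 years.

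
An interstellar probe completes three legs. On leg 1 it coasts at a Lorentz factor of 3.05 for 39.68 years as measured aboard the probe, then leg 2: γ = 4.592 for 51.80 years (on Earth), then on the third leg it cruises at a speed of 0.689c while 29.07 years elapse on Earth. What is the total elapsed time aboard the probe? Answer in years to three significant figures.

τ = 72.0 years

Leg 1: 39.68 years is already measured aboard the probe.
Leg 2: γ = 4.592; τ_2 = 51.80/4.592 = 11.28 years.
Leg 3: γ = 1/√(1 − 0.689²) = 1/√0.5253 = 1.380; τ_3 = 29.07/1.380 = 21.07 years.
Total: 39.68 + 11.28 + 21.07 years.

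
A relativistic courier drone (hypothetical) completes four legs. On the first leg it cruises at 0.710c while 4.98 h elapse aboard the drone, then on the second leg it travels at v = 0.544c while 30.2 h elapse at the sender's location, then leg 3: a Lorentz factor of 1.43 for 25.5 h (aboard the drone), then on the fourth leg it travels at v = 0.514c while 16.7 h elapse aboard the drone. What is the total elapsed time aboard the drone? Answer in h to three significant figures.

τ = 72.5 h

Leg 1: 4.98 h is already measured aboard the drone.
Leg 2: γ = 1/√(1 − 0.544²) = 1/√0.7041 = 1.192; τ_2 = 30.2/1.192 = 25.34 h.
Leg 3: 25.5 h is already measured aboard the drone.
Leg 4: 16.7 h is already measured aboard the drone.
Total: 4.980 + 25.34 + 25.50 + 16.70 h.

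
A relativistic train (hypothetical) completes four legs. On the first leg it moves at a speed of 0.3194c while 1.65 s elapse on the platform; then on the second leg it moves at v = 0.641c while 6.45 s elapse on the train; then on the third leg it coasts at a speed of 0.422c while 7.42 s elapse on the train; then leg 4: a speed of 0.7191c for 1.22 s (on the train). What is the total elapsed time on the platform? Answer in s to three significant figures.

Δt = 20.0 s

Leg 1: 1.65 s is already measured on the platform.
Leg 2: γ = 1/√(1 − 0.641²) = 1/√0.5891 = 1.303; Δt_2 = 1.303 × 6.45 = 8.403 s.
Leg 3: γ = 1/√(1 − 0.422²) = 1/√0.8219 = 1.103; Δt_3 = 1.103 × 7.42 = 8.184 s.
Leg 4: γ = 1/√(1 − 0.7191²) = 1/√0.4829 = 1.439; Δt_4 = 1.439 × 1.22 = 1.756 s.
Total: 1.650 + 8.403 + 8.184 + 1.756 s.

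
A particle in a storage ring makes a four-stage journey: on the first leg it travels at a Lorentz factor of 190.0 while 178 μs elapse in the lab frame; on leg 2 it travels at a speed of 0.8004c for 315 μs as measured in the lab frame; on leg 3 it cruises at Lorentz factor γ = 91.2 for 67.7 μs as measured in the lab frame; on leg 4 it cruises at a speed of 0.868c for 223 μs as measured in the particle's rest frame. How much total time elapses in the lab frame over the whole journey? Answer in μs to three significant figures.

Δt = 1010 μs

Leg 1: 178 μs is already measured in the lab frame.
Leg 2: 315 μs is already measured in the lab frame.
Leg 3: 67.7 μs is already measured in the lab frame.
Leg 4: γ = 1/√(1 − 0.868²) = 1/√0.2466 = 2.014; Δt_4 = 2.014 × 223 = 449.1 μs.
Total: 178.0 + 315.0 + 67.70 + 449.1 μs.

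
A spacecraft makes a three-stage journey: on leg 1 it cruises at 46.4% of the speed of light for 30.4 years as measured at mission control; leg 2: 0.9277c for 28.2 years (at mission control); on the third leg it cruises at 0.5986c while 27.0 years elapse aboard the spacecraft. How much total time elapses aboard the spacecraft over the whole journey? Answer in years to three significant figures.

τ = 64.5 years

Leg 1: β = 0.464; γ = 1/√(1 − 0.464²) = 1/√0.7847 = 1.129; τ_1 = 30.4/1.129 = 26.93 years.
Leg 2: γ = 1/√(1 − 0.9277²) = 1/√0.1394 = 2.679; τ_2 = 28.2/2.679 = 10.53 years.
Leg 3: 27.0 years is already measured aboard the spacecraft.
Total: 26.93 + 10.53 + 27.00 years.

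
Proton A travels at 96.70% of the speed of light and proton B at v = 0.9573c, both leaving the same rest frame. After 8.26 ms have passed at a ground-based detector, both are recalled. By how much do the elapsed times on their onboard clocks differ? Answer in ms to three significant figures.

|τ_A − τ_B| = 0.283 ms

A: β = 0.9670; γ = 1/√(1 − 0.9670²) = 1/√0.06491 = 3.925; τ_A = 8.26/3.925 = 2.104 ms.
B: γ = 1/√(1 − 0.9573²) = 1/√0.08358 = 3.459; τ_B = 8.26/3.459 = 2.388 ms.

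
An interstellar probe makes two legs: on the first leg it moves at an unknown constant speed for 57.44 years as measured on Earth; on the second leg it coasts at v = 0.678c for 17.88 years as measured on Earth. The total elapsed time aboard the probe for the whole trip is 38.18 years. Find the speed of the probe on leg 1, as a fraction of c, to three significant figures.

β = 0.900

Leg 1: speed unknown; τ_1 = 57.44/γ_1.
Leg 2: γ = 1/√(1 − 0.678²) = 1/√0.5403 = 1.360; τ_2 = 17.88/1.360 = 13.14 years.
Total proper time: τ_1 + 13.14 = 38.18, so τ_1 = 38.18 − 13.14 = 25.04 years.
γ_1 = 57.44/25.04 = 2.294; β = √(1 − 1/γ²) = √0.8100.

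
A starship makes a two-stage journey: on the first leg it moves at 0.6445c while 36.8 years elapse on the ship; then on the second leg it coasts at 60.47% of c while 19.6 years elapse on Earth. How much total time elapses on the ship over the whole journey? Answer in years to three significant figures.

Leg 1: 36.8 years is already measured on the ship.
Leg 2: β = 0.6047; γ = 1/√(1 − 0.6047²) = 1/√0.6343 = 1.256; τ_2 = 19.6/1.256 = 15.61 years.
Total: 36.80 + 15.61 years.

τ = 52.4 years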